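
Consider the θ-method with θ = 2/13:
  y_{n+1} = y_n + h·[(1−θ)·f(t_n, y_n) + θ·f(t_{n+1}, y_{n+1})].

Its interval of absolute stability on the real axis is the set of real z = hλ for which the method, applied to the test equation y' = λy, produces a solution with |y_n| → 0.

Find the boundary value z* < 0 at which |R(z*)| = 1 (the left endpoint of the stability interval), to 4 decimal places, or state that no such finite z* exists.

z* = -2.8889.

Test eqn y'=λy, z=hλ:
  y_{n+1} = y_n + z·[11/13·y_n + 2/13·y_{n+1}] ⇒ (1 − 2/13z)y_{n+1} = (1 + 11/13z)y_n
  R(z) = (1 + 11/13z)/(1 − 2/13z).

Need |R(x)|<1, x<0.
x=-0.4: |R|=0.6232
R=−1: 1+11/13x = −1+2/13x ⇒ -9/13x=2 ⇒ x=2/(-9/13)=-2.8889
Confirm numerically:
  x=-2.552: |R|=0.83252 <1
  x=-2.311: |R|=0.70486 <1
  x=-1.542: |R|=0.24633 <1
  x=-1.358: |R|=0.12331 <1
  x=-3.174: |R|=1.13262 >1
  x=-2.919: |R|=1.01439 >1
Stable set (-2.8889, 0).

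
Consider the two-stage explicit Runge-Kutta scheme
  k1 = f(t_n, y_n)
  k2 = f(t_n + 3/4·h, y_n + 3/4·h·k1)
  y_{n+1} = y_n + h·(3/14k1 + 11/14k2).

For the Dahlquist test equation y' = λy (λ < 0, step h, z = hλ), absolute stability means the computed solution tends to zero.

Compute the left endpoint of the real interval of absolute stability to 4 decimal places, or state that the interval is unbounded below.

Set f=λy, z=hλ:
  k1=λy_n ⇒ h·k1=z·y_n;  k2=λ(1+3/4z)y_n ⇒ h·k2=z(1+3/4z)y_n
  y_{n+1}/y_n = 1 + 3/14z + 11/14z(1+3/4z) = 1 + z + 33/56z²
  Hence R(z) = 1 + z + 33/56z².

Solve |R(x)|<1 on ℝ⁻.
x=-0.46: |R|=0.6647
R=1: x+33/56x²=0 ⇒ x=−56/33=-1.6970; min R=1−1/(4·33/56)=0.5758>−1
Confirm numerically:
  x=-1.460: |R|=0.79612 <1
  x=-1.107: |R|=0.61514 <1
  x=-0.892: |R|=0.57687 <1
  x=-2.257: |R|=1.74485 >1
  x=-1.962: |R|=1.30642 >1
Stable set (-1.6970, 0).

z* = -1.6970.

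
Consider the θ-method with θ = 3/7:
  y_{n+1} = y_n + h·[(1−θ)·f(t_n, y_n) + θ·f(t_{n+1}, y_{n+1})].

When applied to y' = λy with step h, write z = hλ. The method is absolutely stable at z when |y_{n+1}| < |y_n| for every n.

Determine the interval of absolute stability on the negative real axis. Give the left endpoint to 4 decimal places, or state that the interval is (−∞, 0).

z∈(-14.0000,0).

With y'=λy (z=hλ):
  y_{n+1} = y_n + z·[4/7·y_n + 3/7·y_{n+1}] ⇒ (1 − 3/7z)y_{n+1} = (1 + 4/7z)y_n
  Hence R(z) = (1 + 4/7z)/(1 − 3/7z).

Boundary: |R(x)|=1, x<0.
x=-0.63: |R|=0.5039
R=−1: 1+4/7x = −1+3/7x ⇒ -1/7x=2 ⇒ x=2/(-1/7)=-14.0000
Confirm numerically:
  x=-11.466: |R|=0.93879 <1
  x=-6.995: |R|=0.74969 <1
  x=-6.709: |R|=0.73123 <1
  x=-14.485: |R|=1.00961 >1
  x=-14.297: |R|=1.00595 >1
So |R|<1 on (-14.0000, 0).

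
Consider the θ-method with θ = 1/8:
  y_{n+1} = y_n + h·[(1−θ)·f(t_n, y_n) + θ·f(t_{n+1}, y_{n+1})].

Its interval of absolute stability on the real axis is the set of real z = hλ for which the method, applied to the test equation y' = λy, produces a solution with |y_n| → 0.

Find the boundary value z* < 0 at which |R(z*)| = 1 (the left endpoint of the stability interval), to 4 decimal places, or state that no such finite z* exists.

With y'=λy (z=hλ):
  y_{n+1} = y_n + z·[7/8·y_n + 1/8·y_{n+1}] ⇒ (1 − 1/8z)y_{n+1} = (1 + 7/8z)y_n
  Hence R(z) = (1 + 7/8z)/(1 − 1/8z).

Boundary: |R(x)|=1, x<0.
x=-1.12: |R|=0.0175
R=−1: 1+7/8x = −1+1/8x ⇒ -3/4x=2 ⇒ x=2/(-3/4)=-2.6667
Confirm numerically:
  x=-1.704: |R|=0.40478 <1
  x=-1.178: |R|=0.02680 <1
  x=-1.108: |R|=0.02679 <1
  x=-3.132: |R|=1.25081 >1
  x=-3.099: |R|=1.23371 >1
  x=-2.981: |R|=1.17175 >1
Interval (-2.6667, 0).

left endpoint -2.6667.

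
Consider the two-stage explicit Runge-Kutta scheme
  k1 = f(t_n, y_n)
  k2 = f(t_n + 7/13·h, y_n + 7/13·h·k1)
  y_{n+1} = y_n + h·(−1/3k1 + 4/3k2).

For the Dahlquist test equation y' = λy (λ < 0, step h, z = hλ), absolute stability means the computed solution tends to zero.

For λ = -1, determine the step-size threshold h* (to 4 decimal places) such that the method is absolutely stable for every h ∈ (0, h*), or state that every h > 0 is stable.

(-1.3929,0); λ=-1 ⇒ h* = (39/28)/1 = 1.3929.

Set f=λy, z=hλ:
  k1=λy_n ⇒ h·k1=z·y_n;  k2=λ(1+7/13z)y_n ⇒ h·k2=z(1+7/13z)y_n
  y_{n+1}/y_n = 1 − 1/3z + 4/3z(1+7/13z) = 1 + z + 28/39z²
  R(z) = 1 + z + 28/39z².

Boundary: |R(x)|=1, x<0.
x=-1.01: |R|=0.7224
R=1: x+28/39x²=0 ⇒ x=−39/28=-1.3929; min R=1−1/(4·28/39)=0.6518>−1
Confirm numerically:
  x=-1.060: |R|=0.74669 <1
  x=-0.962: |R|=0.70242 <1
  x=-0.934: |R|=0.69231 <1
  x=-1.652: |R|=1.30736 >1
  x=-1.551: |R|=1.17610 >1
  x=-1.413: |R|=1.02043 >1
Stable set (-1.3929, 0).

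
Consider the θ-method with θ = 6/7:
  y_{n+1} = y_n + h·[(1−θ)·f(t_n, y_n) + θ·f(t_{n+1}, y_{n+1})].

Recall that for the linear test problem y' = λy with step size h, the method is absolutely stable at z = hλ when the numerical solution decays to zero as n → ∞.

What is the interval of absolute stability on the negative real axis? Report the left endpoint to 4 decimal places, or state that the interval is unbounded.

Set f=λy, z=hλ:
  y_{n+1} = y_n + z·[1/7·y_n + 6/7·y_{n+1}] ⇒ (1 − 6/7z)y_{n+1} = (1 + 1/7z)y_n
  R(z) = (1 + 1/7z)/(1 − 6/7z).

Solve |R(x)|<1 on ℝ⁻.
x=-0.81: |R|=0.5219
x=-2: |R|=0.2632
x=-10: |R|=0.0448
x=-100: |R|=0.1532
θ=6/7≥1/2 ⇒ |1+1/7x|<|1−6/7x| ∀x<0 ⇒ stable on all of ℝ⁻.

unbounded; (−∞, 0).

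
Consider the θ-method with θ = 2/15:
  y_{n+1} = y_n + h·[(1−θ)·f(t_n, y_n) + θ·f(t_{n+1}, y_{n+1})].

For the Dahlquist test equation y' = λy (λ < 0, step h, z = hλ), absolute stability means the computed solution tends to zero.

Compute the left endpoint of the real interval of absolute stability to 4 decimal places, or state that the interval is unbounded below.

Test eqn y'=λy, z=hλ:
  y_{n+1} = y_n + z·[13/15·y_n + 2/15·y_{n+1}] ⇒ (1 − 2/15z)y_{n+1} = (1 + 13/15z)y_n
  R(z) = (1 + 13/15z)/(1 − 2/15z).

Boundary: |R(x)|=1, x<0.
x=-0.56: |R|=0.4789
R=−1: 1+13/15x = −1+2/15x ⇒ -11/15x=2 ⇒ x=2/(-11/15)=-2.7273
Confirm numerically:
  x=-2.449: |R|=0.84617 <1
  x=-1.391: |R|=0.17338 <1
  x=-1.218: |R|=0.04783 <1
  x=-3.078: |R|=1.18236 >1
  x=-3.070: |R|=1.17833 >1
  x=-2.805: |R|=1.04148 >1
Stable set (-2.7273, 0).

z* = -2.7273.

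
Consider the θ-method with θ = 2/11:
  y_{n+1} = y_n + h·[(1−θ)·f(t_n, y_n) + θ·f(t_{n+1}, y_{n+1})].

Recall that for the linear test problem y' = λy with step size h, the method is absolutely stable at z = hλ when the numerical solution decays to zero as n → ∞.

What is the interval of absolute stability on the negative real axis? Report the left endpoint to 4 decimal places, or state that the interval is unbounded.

(-3.1429, 0).

On y'=λy, z=hλ:
  y_{n+1} = y_n + z·[9/11·y_n + 2/11·y_{n+1}] ⇒ (1 − 2/11z)y_{n+1} = (1 + 9/11z)y_n
  R(z) = (1 + 9/11z)/(1 − 2/11z).

Solve |R(x)|<1 on ℝ⁻.
x=-0.45: |R|=0.5840
R=−1: 1+9/11x = −1+2/11x ⇒ -7/11x=2 ⇒ x=2/(-7/11)=-3.1429
Confirm numerically:
  x=-3.119: |R|=0.99031 <1
  x=-2.066: |R|=0.50185 <1
  x=-1.600: |R|=0.23944 <1
  x=-3.586: |R|=1.17070 >1
  x=-3.428: |R|=1.11178 >1
  x=-3.233: |R|=1.03613 >1
So |R|<1 on (-3.1429, 0).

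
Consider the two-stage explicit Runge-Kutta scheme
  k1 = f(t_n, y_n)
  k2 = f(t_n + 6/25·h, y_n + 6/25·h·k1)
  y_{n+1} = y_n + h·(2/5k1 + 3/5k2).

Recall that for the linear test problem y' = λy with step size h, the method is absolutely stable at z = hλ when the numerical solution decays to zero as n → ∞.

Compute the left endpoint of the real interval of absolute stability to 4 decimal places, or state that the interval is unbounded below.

left endpoint -6.9444.

With y'=λy (z=hλ):
  k1=λy_n ⇒ h·k1=z·y_n;  k2=λ(1+6/25z)y_n ⇒ h·k2=z(1+6/25z)y_n
  y_{n+1}/y_n = 1 + 2/5z + 3/5z(1+6/25z) = 1 + z + 18/125z²
  Hence R(z) = 1 + z + 18/125z².

Solve |R(x)|<1 on ℝ⁻.
x=-1.11: |R|=0.0674
R=1: x+18/125x²=0 ⇒ x=−125/18=-6.9444; min R=1−1/(4·18/125)=-0.7361>−1
Confirm numerically:
  x=-6.610: |R|=0.68166 <1
  x=-5.562: |R|=0.10724 <1
  x=-5.432: |R|=0.18305 <1
  x=-3.793: |R|=0.72129 <1
  x=-7.506: |R|=1.60697 >1
  x=-7.289: |R|=1.36165 >1
Stable set (-6.9444, 0).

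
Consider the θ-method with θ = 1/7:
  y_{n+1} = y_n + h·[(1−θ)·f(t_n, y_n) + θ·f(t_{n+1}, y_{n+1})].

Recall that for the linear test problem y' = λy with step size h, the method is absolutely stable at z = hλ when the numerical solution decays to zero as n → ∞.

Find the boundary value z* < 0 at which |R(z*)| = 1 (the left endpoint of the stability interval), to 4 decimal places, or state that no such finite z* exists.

On y'=λy, z=hλ:
  y_{n+1} = y_n + z·[6/7·y_n + 1/7·y_{n+1}] ⇒ (1 − 1/7z)y_{n+1} = (1 + 6/7z)y_n
  so R(z) = (1 + 6/7z)/(1 − 1/7z).

Solve |R(x)|<1 on ℝ⁻.
x=-1.22: |R|=0.0389
R=−1: 1+6/7x = −1+1/7x ⇒ -5/7x=2 ⇒ x=2/(-5/7)=-2.8000
Confirm numerically:
  x=-2.264: |R|=0.71071 <1
  x=-2.102: |R|=0.61657 <1
  x=-1.895: |R|=0.49129 <1
  x=-1.483: |R|=0.22374 <1
  x=-3.240: |R|=1.21484 >1
  x=-2.843: |R|=1.02184 >1
Interval (-2.8000, 0).

left endpoint -2.8000.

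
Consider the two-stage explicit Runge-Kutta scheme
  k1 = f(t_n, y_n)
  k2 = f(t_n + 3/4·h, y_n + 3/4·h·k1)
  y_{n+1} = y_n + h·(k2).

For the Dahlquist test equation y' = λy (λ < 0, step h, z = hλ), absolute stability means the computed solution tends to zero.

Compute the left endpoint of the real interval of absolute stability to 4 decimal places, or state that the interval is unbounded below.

On y'=λy, z=hλ:
  k1=λy_n ⇒ h·k1=z·y_n;  k2=λ(1+3/4z)y_n ⇒ h·k2=z(1+3/4z)y_n
  y_{n+1}/y_n = 1 + z(1+3/4z) = 1 + z + 3/4z²
  so R(z) = 1 + z + 3/4z².

Find x<0 with |R(x)|<1.
x=-1.17: |R|=0.8567
R=1: x+3/4x²=0 ⇒ x=−4/3=-1.3333; min R=1−1/(4·3/4)=0.6667>−1
Confirm numerically:
  x=-1.214: |R|=0.89135 <1
  x=-1.074: |R|=0.79111 <1
  x=-0.991: |R|=0.74556 <1
  x=-0.831: |R|=0.68692 <1
  x=-1.859: |R|=1.73291 >1
  x=-1.531: |R|=1.22697 >1
Stable set (-1.3333, 0).

z* = -1.3333.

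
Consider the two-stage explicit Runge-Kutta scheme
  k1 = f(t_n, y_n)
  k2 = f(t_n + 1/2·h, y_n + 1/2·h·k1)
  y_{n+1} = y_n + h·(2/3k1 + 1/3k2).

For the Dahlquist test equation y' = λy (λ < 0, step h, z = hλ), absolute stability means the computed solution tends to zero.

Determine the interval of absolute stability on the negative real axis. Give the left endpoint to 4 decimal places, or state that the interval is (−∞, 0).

Set f=λy, z=hλ:
  k1=λy_n ⇒ h·k1=z·y_n;  k2=λ(1+1/2z)y_n ⇒ h·k2=z(1+1/2z)y_n
  y_{n+1}/y_n = 1 + 2/3z + 1/3z(1+1/2z) = 1 + z + 1/6z²
  R(z) = 1 + z + 1/6z².

Solve |R(x)|<1 on ℝ⁻.
x=-1.51: |R|=0.1300
R=1: x+1/6x²=0 ⇒ x=−6=-6.0000; min R=1−1/(4·1/6)=-0.5000>−1
Confirm numerically:
  x=-5.578: |R|=0.60768 <1
  x=-5.312: |R|=0.39089 <1
  x=-5.058: |R|=0.20589 <1
  x=-6.397: |R|=1.42327 >1
  x=-6.162: |R|=1.16637 >1
Interval (-6.0000, 0).

(-6.0000, 0).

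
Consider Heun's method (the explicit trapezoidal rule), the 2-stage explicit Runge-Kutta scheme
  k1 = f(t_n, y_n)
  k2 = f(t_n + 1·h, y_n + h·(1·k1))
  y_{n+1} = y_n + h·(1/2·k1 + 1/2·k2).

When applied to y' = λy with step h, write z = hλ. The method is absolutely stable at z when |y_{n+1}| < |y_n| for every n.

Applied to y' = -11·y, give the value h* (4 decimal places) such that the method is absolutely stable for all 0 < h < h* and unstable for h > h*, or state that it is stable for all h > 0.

With y'=λy (z=hλ):
  order 2, 2-stage ⇒ R(z)=1+z+z^2/2
  (e.g. R(-1.78)=0.80420, |R|=0.80420)

Solve |R(x)|<1 on ℝ⁻.
x=-1.78: |R|=0.8042
|R(-2.18)|=1.1962 |R(-1.27)|=0.5364 |R(-1.15)|=0.5112
Bisect:
  x_lo=-2.3457 |R|=1.4055  x_hi=-0.3789 |R|=0.6929
  mid=-1.36231 |R|=0.56564 →hi
  mid=-1.85401 |R|=0.86467 →hi
  mid=-2.09986 |R|=1.10485 →lo
  mid=-1.97694 |R|=0.97720 →hi
  mid=-2.03840 |R|=1.03914 →lo
  mid=-2.00767 |R|=1.00770 →lo
  mid=-1.99230 |R|=0.99233 →hi
  mid=-1.99998 |R|=0.99998 →hi
  mid=-2.00383 |R|=1.00383 →lo
  ...
  [-2.00010,-1.99998] ⇒ x*=-2.0000
So |R|<1 on (-2.0000, 0).

(-2.0000,0); λ=-11 ⇒ h* = 0.1818.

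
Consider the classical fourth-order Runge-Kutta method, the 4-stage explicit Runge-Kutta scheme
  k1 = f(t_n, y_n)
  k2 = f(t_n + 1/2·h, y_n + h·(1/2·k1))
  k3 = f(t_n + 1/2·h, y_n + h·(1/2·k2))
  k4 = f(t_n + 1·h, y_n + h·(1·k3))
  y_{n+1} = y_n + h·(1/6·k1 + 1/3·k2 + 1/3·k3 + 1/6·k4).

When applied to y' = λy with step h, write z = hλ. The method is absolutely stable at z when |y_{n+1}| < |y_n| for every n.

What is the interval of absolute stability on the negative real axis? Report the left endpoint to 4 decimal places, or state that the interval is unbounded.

With y'=λy (z=hλ):
  order 4, 4-stage ⇒ R(z)=1+z+z^2/2+z^3/6+z^4/24
  (e.g. R(-1.11)=0.34136, |R|=0.34136)

Boundary: |R(x)|=1, x<0.
x=-1.11: |R|=0.3414
|R(-2.09)|=0.3675 |R(-1.15)|=0.3306 |R(-0.62)|=0.5386
Bisect:
  x_lo=-3.3416 |R|=2.2180  x_hi=-0.3884 |R|=0.6782
  mid=-1.86503 |R|=0.29706 →hi
  mid=-2.60333 |R|=0.75857 →hi
  mid=-2.97248 |R|=1.32090 →lo
  mid=-2.78790 |R|=1.00394 →lo
  mid=-2.69562 |R|=0.87300 →hi
  mid=-2.74176 |R|=0.93633 →hi
  mid=-2.76483 |R|=0.96959 →hi
  mid=-2.77637 |R|=0.98663 →hi
  ...
  [-2.78538,-2.78520] ⇒ x*=-2.7853
So |R|<1 on (-2.7853, 0).

(-2.7853, 0).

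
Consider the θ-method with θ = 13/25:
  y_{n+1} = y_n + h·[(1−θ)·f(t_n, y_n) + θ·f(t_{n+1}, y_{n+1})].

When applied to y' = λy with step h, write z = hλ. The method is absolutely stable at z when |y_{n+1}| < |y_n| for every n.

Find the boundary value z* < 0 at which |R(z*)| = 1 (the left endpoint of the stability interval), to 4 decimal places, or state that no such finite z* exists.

interval (−∞, 0).

Set f=λy, z=hλ:
  y_{n+1} = y_n + z·[12/25·y_n + 13/25·y_{n+1}] ⇒ (1 − 13/25z)y_{n+1} = (1 + 12/25z)y_n
  so R(z) = (1 + 12/25z)/(1 − 13/25z).

Boundary: |R(x)|=1, x<0.
x=-1.71: |R|=0.0949
x=-2: |R|=0.0196
x=-10: |R|=0.6129
x=-100: |R|=0.8868
θ=13/25≥1/2 ⇒ |1+12/25x|<|1−13/25x| ∀x<0 ⇒ interval (−∞,0).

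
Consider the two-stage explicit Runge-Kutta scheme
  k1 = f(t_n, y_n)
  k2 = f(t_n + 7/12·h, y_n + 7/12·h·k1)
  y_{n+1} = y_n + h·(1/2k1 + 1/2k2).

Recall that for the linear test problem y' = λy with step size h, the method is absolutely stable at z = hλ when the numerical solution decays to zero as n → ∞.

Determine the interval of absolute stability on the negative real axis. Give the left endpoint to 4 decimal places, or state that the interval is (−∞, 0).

z∈(-3.4286,0).

Set f=λy, z=hλ:
  k1=λy_n ⇒ h·k1=z·y_n;  k2=λ(1+7/12z)y_n ⇒ h·k2=z(1+7/12z)y_n
  y_{n+1}/y_n = 1 + 1/2z + 1/2z(1+7/12z) = 1 + z + 7/24z²
  ⇒ R(z) = 1 + z + 7/24z².

Solve |R(x)|<1 on ℝ⁻.
x=-1.28: |R|=0.1979
R=1: x+7/24x²=0 ⇒ x=−24/7=-3.4286; min R=1−1/(4·7/24)=0.1429>−1
Confirm numerically:
  x=-3.270: |R|=0.84876 <1
  x=-2.771: |R|=0.46855 <1
  x=-1.746: |R|=0.14315 <1
  x=-3.737: |R|=1.33617 >1
  x=-3.692: |R|=1.28367 >1
So |R|<1 on (-3.4286, 0).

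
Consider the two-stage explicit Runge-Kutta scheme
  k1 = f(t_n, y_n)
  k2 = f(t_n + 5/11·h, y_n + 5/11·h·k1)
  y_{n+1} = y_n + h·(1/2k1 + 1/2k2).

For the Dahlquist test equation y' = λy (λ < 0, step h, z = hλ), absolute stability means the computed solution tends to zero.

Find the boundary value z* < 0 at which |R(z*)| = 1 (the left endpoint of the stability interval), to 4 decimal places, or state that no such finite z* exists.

With y'=λy (z=hλ):
  k1=λy_n ⇒ h·k1=z·y_n;  k2=λ(1+5/11z)y_n ⇒ h·k2=z(1+5/11z)y_n
  y_{n+1}/y_n = 1 + 1/2z + 1/2z(1+5/11z) = 1 + z + 5/22z²
  ⇒ R(z) = 1 + z + 5/22z².

Find x<0 with |R(x)|<1.
x=-1.18: |R|=0.1365
R=1: x+5/22x²=0 ⇒ x=−22/5=-4.4000; min R=1−1/(4·5/22)=-0.1000>−1
Confirm numerically:
  x=-4.084: |R|=0.70669 <1
  x=-3.820: |R|=0.49645 <1
  x=-3.734: |R|=0.43481 <1
  x=-2.501: |R|=0.07941 <1
  x=-4.979: |R|=1.65519 >1
  x=-4.711: |R|=1.33298 >1
So |R|<1 on (-4.4000, 0).

z* = -4.4000.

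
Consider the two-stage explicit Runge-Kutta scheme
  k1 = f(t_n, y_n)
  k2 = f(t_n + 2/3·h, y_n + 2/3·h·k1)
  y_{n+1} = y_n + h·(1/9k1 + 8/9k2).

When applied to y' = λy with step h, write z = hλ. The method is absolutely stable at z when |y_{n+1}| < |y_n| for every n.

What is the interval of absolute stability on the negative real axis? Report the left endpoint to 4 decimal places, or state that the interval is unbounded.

z∈(-1.6875,0).

Test eqn y'=λy, z=hλ:
  k1=λy_n ⇒ h·k1=z·y_n;  k2=λ(1+2/3z)y_n ⇒ h·k2=z(1+2/3z)y_n
  y_{n+1}/y_n = 1 + 1/9z + 8/9z(1+2/3z) = 1 + z + 16/27z²
  R(z) = 1 + z + 16/27z².

Solve |R(x)|<1 on ℝ⁻.
x=-0.92: |R|=0.5816
R=1: x+16/27x²=0 ⇒ x=−27/16=-1.6875; min R=1−1/(4·16/27)=0.5781>−1
Confirm numerically:
  x=-1.241: |R|=0.67164 <1
  x=-0.849: |R|=0.57814 <1
  x=-0.740: |R|=0.58450 <1
  x=-2.271: |R|=1.78526 >1
  x=-2.064: |R|=1.46050 >1
Stable set (-1.6875, 0).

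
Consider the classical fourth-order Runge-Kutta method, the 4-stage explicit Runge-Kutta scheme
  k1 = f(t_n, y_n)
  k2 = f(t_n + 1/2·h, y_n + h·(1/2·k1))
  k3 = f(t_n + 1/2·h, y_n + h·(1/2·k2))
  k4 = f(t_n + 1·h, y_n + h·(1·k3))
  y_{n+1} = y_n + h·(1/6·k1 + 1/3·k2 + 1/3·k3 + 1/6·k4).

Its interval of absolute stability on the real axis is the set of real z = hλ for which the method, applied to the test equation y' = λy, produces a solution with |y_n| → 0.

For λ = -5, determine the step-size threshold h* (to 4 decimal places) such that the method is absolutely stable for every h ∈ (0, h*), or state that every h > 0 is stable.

(-2.7853,0); λ=-5 ⇒ h* = 0.5571.

On y'=λy, z=hλ:
  order 4, 4-stage ⇒ R(z)=1+z+z^2/2+z^3/6+z^4/24
  (e.g. R(-1.33)=0.29272, |R|=0.29272)

Boundary: |R(x)|=1, x<0.
x=-1.33: |R|=0.2927
|R(-3.08)|=1.5432 |R(-2.76)|=0.9625 |R(-2.04)|=0.3475
Bisect:
  x_lo=-3.3034 |R|=2.1064  x_hi=-0.1609 |R|=0.8514
  mid=-1.73214 |R|=0.27693 →hi
  mid=-2.51775 |R|=0.66607 →hi
  mid=-2.91055 |R|=1.20587 →lo
  mid=-2.71415 |R|=0.89793 →hi
  mid=-2.81235 |R|=1.04157 →lo
  mid=-2.76325 |R|=0.96727 →hi
  mid=-2.78780 |R|=1.00379 →lo
  mid=-2.77553 |R|=0.98537 →hi
  ...
  [-2.78531,-2.78512] ⇒ x*=-2.7853
Interval (-2.7853, 0).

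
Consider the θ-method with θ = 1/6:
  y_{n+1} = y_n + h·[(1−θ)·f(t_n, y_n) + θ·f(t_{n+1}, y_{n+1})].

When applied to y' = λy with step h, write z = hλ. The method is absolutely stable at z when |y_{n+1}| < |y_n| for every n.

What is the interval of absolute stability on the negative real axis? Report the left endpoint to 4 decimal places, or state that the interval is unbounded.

(-3.0000, 0).

With y'=λy (z=hλ):
  y_{n+1} = y_n + z·[5/6·y_n + 1/6·y_{n+1}] ⇒ (1 − 1/6z)y_{n+1} = (1 + 5/6z)y_n
  so R(z) = (1 + 5/6z)/(1 − 1/6z).

Boundary: |R(x)|=1, x<0.
x=-1.78: |R|=0.3728
R=−1: 1+5/6x = −1+1/6x ⇒ -2/3x=2 ⇒ x=2/(-2/3)=-3.0000
Confirm numerically:
  x=-2.425: |R|=0.72700 <1
  x=-2.290: |R|=0.65742 <1
  x=-1.947: |R|=0.46999 <1
  x=-1.894: |R|=0.43957 <1
  x=-3.519: |R|=1.21809 >1
  x=-3.513: |R|=1.21570 >1
So |R|<1 on (-3.0000, 0).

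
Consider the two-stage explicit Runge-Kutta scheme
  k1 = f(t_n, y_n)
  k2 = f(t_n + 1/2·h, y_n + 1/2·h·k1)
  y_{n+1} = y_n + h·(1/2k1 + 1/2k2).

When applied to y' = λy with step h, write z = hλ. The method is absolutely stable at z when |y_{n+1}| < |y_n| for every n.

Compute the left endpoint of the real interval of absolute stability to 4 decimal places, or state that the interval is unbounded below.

On y'=λy, z=hλ:
  k1=λy_n ⇒ h·k1=z·y_n;  k2=λ(1+1/2z)y_n ⇒ h·k2=z(1+1/2z)y_n
  y_{n+1}/y_n = 1 + 1/2z + 1/2z(1+1/2z) = 1 + z + 1/4z²
  R(z) = 1 + z + 1/4z².

Boundary: |R(x)|=1, x<0.
x=-1.58: |R|=0.0441
R=1: x+1/4x²=0 ⇒ x=−4=-4.0000; min R=1−1/(4·1/4)=0.0000>−1
Confirm numerically:
  x=-3.716: |R|=0.73616 <1
  x=-2.820: |R|=0.16810 <1
  x=-2.555: |R|=0.07701 <1
  x=-4.571: |R|=1.65251 >1
  x=-4.475: |R|=1.53141 >1
  x=-4.346: |R|=1.37593 >1
So |R|<1 on (-4.0000, 0).

z* = -4.0000.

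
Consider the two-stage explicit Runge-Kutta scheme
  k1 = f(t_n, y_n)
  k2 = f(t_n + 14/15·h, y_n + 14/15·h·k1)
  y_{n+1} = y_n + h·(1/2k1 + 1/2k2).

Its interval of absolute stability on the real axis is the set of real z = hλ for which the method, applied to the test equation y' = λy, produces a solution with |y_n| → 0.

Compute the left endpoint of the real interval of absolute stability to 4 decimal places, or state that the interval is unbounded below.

With y'=λy (z=hλ):
  k1=λy_n ⇒ h·k1=z·y_n;  k2=λ(1+14/15z)y_n ⇒ h·k2=z(1+14/15z)y_n
  y_{n+1}/y_n = 1 + 1/2z + 1/2z(1+14/15z) = 1 + z + 7/15z²
  R(z) = 1 + z + 7/15z².

Need |R(x)|<1, x<0.
x=-1.68: |R|=0.6371
R=1: x+7/15x²=0 ⇒ x=−15/7=-2.1429; min R=1−1/(4·7/15)=0.4643>−1
Confirm numerically:
  x=-1.762: |R|=0.68683 <1
  x=-1.639: |R|=0.61462 <1
  x=-1.442: |R|=0.52837 <1
  x=-2.649: |R|=1.62569 >1
  x=-2.290: |R|=1.15725 >1
  x=-2.192: |R|=1.05027 >1
Interval (-2.1429, 0).

z* = -2.1429.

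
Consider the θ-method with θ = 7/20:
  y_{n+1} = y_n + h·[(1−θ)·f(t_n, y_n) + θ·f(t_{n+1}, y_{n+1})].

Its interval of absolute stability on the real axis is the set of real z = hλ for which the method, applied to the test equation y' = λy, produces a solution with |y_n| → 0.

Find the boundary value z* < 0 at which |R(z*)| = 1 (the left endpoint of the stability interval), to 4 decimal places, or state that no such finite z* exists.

z* = -6.6667.

On y'=λy, z=hλ:
  y_{n+1} = y_n + z·[13/20·y_n + 7/20·y_{n+1}] ⇒ (1 − 7/20z)y_{n+1} = (1 + 13/20z)y_n
  Hence R(z) = (1 + 13/20z)/(1 − 7/20z).

Solve |R(x)|<1 on ℝ⁻.
x=-1.58: |R|=0.0174
R=−1: 1+13/20x = −1+7/20x ⇒ -3/10x=2 ⇒ x=2/(-3/10)=-6.6667
Confirm numerically:
  x=-4.357: |R|=0.72558 <1
  x=-4.217: |R|=0.70318 <1
  x=-3.796: |R|=0.63016 <1
  x=-2.782: |R|=0.40954 <1
  x=-7.052: |R|=1.03333 >1
  x=-6.789: |R|=1.01087 >1
Stable set (-6.6667, 0).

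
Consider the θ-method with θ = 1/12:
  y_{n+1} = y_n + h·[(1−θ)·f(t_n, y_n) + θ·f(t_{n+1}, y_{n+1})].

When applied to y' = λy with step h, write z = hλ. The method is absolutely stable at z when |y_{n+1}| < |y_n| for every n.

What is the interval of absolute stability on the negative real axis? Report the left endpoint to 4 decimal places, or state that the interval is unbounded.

(-2.4000, 0).

Test eqn y'=λy, z=hλ:
  y_{n+1} = y_n + z·[11/12·y_n + 1/12·y_{n+1}] ⇒ (1 − 1/12z)y_{n+1} = (1 + 11/12z)y_n
  R(z) = (1 + 11/12z)/(1 − 1/12z).

Boundary: |R(x)|=1, x<0.
x=-1.31: |R|=0.1811
R=−1: 1+11/12x = −1+1/12x ⇒ -5/6x=2 ⇒ x=2/(-5/6)=-2.4000
Confirm numerically:
  x=-2.032: |R|=0.73774 <1
  x=-1.545: |R|=0.36877 <1
  x=-1.107: |R|=0.01350 <1
  x=-2.908: |R|=1.34076 >1
  x=-2.533: |R|=1.09152 >1
  x=-2.528: |R|=1.08811 >1
Interval (-2.4000, 0).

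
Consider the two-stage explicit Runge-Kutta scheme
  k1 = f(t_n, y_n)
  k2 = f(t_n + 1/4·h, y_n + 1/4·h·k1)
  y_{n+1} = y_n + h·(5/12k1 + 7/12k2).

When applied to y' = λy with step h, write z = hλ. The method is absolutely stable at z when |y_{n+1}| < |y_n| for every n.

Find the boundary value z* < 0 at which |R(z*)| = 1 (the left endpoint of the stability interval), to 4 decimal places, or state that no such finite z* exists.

z* = -6.8571.

With y'=λy (z=hλ):
  k1=λy_n ⇒ h·k1=z·y_n;  k2=λ(1+1/4z)y_n ⇒ h·k2=z(1+1/4z)y_n
  y_{n+1}/y_n = 1 + 5/12z + 7/12z(1+1/4z) = 1 + z + 7/48z²
  Hence R(z) = 1 + z + 7/48z².

Need |R(x)|<1, x<0.
x=-0.31: |R|=0.7040
R=1: x+7/48x²=0 ⇒ x=−48/7=-6.8571; min R=1−1/(4·7/48)=-0.7143>−1
Confirm numerically:
  x=-6.806: |R|=0.94924 <1
  x=-6.403: |R|=0.57593 <1
  x=-3.738: |R|=0.70032 <1
  x=-3.466: |R|=0.71408 <1
  x=-7.294: |R|=1.46469 >1
  x=-7.274: |R|=1.44220 >1
  x=-6.917: |R|=1.06038 >1
Interval (-6.8571, 0).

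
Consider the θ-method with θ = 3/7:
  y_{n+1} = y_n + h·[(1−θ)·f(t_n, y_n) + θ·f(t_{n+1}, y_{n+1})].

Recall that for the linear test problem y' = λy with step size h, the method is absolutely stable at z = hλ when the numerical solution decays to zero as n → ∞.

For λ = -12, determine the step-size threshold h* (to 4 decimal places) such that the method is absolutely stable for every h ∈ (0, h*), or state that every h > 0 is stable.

(-14.0000,0); λ=-12 ⇒ h* = (14)/12 = 1.1667.

Test eqn y'=λy, z=hλ:
  y_{n+1} = y_n + z·[4/7·y_n + 3/7·y_{n+1}] ⇒ (1 − 3/7z)y_{n+1} = (1 + 4/7z)y_n
  R(z) = (1 + 4/7z)/(1 − 3/7z).

Solve |R(x)|<1 on ℝ⁻.
x=-0.88: |R|=0.3610
R=−1: 1+4/7x = −1+3/7x ⇒ -1/7x=2 ⇒ x=2/(-1/7)=-14.0000
Confirm numerically:
  x=-13.360: |R|=0.98641 <1
  x=-12.866: |R|=0.97513 <1
  x=-7.606: |R|=0.78557 <1
  x=-6.673: |R|=0.72882 <1
  x=-14.488: |R|=1.00967 >1
  x=-14.377: |R|=1.00752 >1
  x=-14.368: |R|=1.00734 >1
Stable set (-14.0000, 0).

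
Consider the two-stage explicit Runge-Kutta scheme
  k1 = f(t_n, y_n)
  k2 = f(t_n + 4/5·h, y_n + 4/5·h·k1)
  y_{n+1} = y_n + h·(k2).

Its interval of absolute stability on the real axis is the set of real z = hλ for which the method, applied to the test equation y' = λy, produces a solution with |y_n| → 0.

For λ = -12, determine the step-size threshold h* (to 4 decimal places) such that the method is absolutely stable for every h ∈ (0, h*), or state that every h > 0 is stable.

On y'=λy, z=hλ:
  k1=λy_n ⇒ h·k1=z·y_n;  k2=λ(1+4/5z)y_n ⇒ h·k2=z(1+4/5z)y_n
  y_{n+1}/y_n = 1 + z(1+4/5z) = 1 + z + 4/5z²
  ⇒ R(z) = 1 + z + 4/5z².

Solve |R(x)|<1 on ℝ⁻.
x=-1.35: |R|=1.1080
R=1: x+4/5x²=0 ⇒ x=−5/4=-1.2500; min R=1−1/(4·4/5)=0.6875>−1
Confirm numerically:
  x=-1.101: |R|=0.86876 <1
  x=-0.989: |R|=0.79350 <1
  x=-0.679: |R|=0.68983 <1
  x=-0.569: |R|=0.69001 <1
  x=-1.741: |R|=1.68386 >1
  x=-1.519: |R|=1.32689 >1
  x=-1.298: |R|=1.04984 >1
So |R|<1 on (-1.2500, 0).

(-1.2500,0); λ=-12 ⇒ h* = (5/4)/12 = 0.1042.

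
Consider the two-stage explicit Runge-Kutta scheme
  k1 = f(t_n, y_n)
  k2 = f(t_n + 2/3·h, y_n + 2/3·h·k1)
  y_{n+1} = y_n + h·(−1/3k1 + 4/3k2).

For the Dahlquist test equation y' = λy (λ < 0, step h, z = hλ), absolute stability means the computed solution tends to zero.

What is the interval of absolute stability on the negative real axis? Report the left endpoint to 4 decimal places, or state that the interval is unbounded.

z∈(-1.1250,0).

Test eqn y'=λy, z=hλ:
  k1=λy_n ⇒ h·k1=z·y_n;  k2=λ(1+2/3z)y_n ⇒ h·k2=z(1+2/3z)y_n
  y_{n+1}/y_n = 1 − 1/3z + 4/3z(1+2/3z) = 1 + z + 8/9z²
  ⇒ R(z) = 1 + z + 8/9z².

Need |R(x)|<1, x<0.
x=-1.29: |R|=1.1892
R=1: x+8/9x²=0 ⇒ x=−9/8=-1.1250; min R=1−1/(4·8/9)=0.7188>−1
Confirm numerically:
  x=-1.096: |R|=0.97175 <1
  x=-0.962: |R|=0.86062 <1
  x=-0.900: |R|=0.82000 <1
  x=-1.692: |R|=1.85277 >1
  x=-1.668: |R|=1.80509 >1
  x=-1.488: |R|=1.48013 >1
Interval (-1.1250, 0).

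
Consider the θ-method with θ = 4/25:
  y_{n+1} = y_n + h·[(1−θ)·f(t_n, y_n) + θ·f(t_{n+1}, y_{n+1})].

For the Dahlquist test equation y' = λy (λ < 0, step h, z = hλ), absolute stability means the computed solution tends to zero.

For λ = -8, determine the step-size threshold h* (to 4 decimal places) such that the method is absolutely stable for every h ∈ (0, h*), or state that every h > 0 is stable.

(-2.9412,0); λ=-8 ⇒ h* = (50/17)/8 = 0.3676.

On y'=λy, z=hλ:
  y_{n+1} = y_n + z·[21/25·y_n + 4/25·y_{n+1}] ⇒ (1 − 4/25z)y_{n+1} = (1 + 21/25z)y_n
  ⇒ R(z) = (1 + 21/25z)/(1 − 4/25z).

Solve |R(x)|<1 on ℝ⁻.
x=-0.86: |R|=0.2440
R=−1: 1+21/25x = −1+4/25x ⇒ -17/25x=2 ⇒ x=2/(-17/25)=-2.9412
Confirm numerically:
  x=-2.919: |R|=0.98972 <1
  x=-2.408: |R|=0.73828 <1
  x=-1.814: |R|=0.40594 <1
  x=-3.281: |R|=1.15153 >1
  x=-3.276: |R|=1.14938 >1
  x=-3.269: |R|=1.14637 >1
Stable set (-2.9412, 0).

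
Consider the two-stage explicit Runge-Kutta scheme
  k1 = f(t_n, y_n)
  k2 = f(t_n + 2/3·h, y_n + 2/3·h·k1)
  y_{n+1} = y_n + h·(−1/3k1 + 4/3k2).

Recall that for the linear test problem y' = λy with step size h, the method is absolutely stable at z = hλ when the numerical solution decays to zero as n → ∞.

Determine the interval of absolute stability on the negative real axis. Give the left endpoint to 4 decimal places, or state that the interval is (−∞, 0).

(-1.1250, 0).

With y'=λy (z=hλ):
  k1=λy_n ⇒ h·k1=z·y_n;  k2=λ(1+2/3z)y_n ⇒ h·k2=z(1+2/3z)y_n
  y_{n+1}/y_n = 1 − 1/3z + 4/3z(1+2/3z) = 1 + z + 8/9z²
  ⇒ R(z) = 1 + z + 8/9z².

Find x<0 with |R(x)|<1.
x=-1.72: |R|=1.9097
R=1: x+8/9x²=0 ⇒ x=−9/8=-1.1250; min R=1−1/(4·8/9)=0.7188>−1
Confirm numerically:
  x=-1.019: |R|=0.90399 <1
  x=-0.996: |R|=0.88579 <1
  x=-0.523: |R|=0.72014 <1
  x=-0.453: |R|=0.72941 <1
  x=-1.505: |R|=1.50836 >1
  x=-1.383: |R|=1.31717 >1
So |R|<1 on (-1.1250, 0).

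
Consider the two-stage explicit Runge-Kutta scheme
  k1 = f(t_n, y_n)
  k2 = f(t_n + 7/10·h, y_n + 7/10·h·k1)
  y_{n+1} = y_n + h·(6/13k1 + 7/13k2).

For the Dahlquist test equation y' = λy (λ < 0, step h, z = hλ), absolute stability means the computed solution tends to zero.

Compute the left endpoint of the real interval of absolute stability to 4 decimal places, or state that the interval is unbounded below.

With y'=λy (z=hλ):
  k1=λy_n ⇒ h·k1=z·y_n;  k2=λ(1+7/10z)y_n ⇒ h·k2=z(1+7/10z)y_n
  y_{n+1}/y_n = 1 + 6/13z + 7/13z(1+7/10z) = 1 + z + 49/130z²
  Hence R(z) = 1 + z + 49/130z².

Find x<0 with |R(x)|<1.
x=-1.79: |R|=0.4177
R=1: x+49/130x²=0 ⇒ x=−130/49=-2.6531; min R=1−1/(4·49/130)=0.3367>−1
Confirm numerically:
  x=-2.583: |R|=0.93179 <1
  x=-2.108: |R|=0.56692 <1
  x=-1.608: |R|=0.36660 <1
  x=-2.909: |R|=1.28063 >1
  x=-2.851: |R|=1.21271 >1
Interval (-2.6531, 0).

z* = -2.6531.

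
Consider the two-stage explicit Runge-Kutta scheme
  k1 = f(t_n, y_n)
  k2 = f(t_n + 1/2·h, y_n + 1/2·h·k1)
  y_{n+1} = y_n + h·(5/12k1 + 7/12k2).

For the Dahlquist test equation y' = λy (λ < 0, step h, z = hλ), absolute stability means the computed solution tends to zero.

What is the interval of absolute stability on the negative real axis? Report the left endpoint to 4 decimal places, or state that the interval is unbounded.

z∈(-3.4286,0).

Set f=λy, z=hλ:
  k1=λy_n ⇒ h·k1=z·y_n;  k2=λ(1+1/2z)y_n ⇒ h·k2=z(1+1/2z)y_n
  y_{n+1}/y_n = 1 + 5/12z + 7/12z(1+1/2z) = 1 + z + 7/24z²
  so R(z) = 1 + z + 7/24z².

Find x<0 with |R(x)|<1.
x=-1.63: |R|=0.1449
R=1: x+7/24x²=0 ⇒ x=−24/7=-3.4286; min R=1−1/(4·7/24)=0.1429>−1
Confirm numerically:
  x=-3.164: |R|=0.75584 <1
  x=-2.719: |R|=0.43728 <1
  x=-1.513: |R|=0.15467 <1
  x=-3.473: |R|=1.04500 >1
  x=-3.450: |R|=1.02156 >1
Stable set (-3.4286, 0).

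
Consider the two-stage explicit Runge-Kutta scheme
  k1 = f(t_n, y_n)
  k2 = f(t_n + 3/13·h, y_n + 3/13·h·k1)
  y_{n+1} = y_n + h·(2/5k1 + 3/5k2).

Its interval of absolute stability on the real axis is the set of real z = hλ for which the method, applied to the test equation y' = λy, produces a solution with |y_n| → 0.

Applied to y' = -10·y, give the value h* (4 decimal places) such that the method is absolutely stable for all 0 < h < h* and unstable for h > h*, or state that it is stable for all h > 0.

(-7.2222,0); λ=-10 ⇒ h* = (65/9)/10 = 0.7222.

On y'=λy, z=hλ:
  k1=λy_n ⇒ h·k1=z·y_n;  k2=λ(1+3/13z)y_n ⇒ h·k2=z(1+3/13z)y_n
  y_{n+1}/y_n = 1 + 2/5z + 3/5z(1+3/13z) = 1 + z + 9/65z²
  ⇒ R(z) = 1 + z + 9/65z².

Need |R(x)|<1, x<0.
x=-0.77: |R|=0.3121
R=1: x+9/65x²=0 ⇒ x=−65/9=-7.2222; min R=1−1/(4·9/65)=-0.8056>−1
Confirm numerically:
  x=-6.282: |R|=0.18218 <1
  x=-6.181: |R|=0.10889 <1
  x=-4.442: |R|=0.70996 <1
  x=-4.299: |R|=0.74004 <1
  x=-7.716: |R|=1.52754 >1
  x=-7.694: |R|=1.50260 >1
  x=-7.600: |R|=1.39754 >1
Stable set (-7.2222, 0).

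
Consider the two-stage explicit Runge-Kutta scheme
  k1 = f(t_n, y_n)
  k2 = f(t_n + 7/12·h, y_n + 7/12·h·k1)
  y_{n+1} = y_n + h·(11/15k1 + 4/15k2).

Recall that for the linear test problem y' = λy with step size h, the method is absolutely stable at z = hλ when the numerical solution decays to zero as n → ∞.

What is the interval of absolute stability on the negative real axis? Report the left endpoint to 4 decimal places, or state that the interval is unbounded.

On y'=λy, z=hλ:
  k1=λy_n ⇒ h·k1=z·y_n;  k2=λ(1+7/12z)y_n ⇒ h·k2=z(1+7/12z)y_n
  y_{n+1}/y_n = 1 + 11/15z + 4/15z(1+7/12z) = 1 + z + 7/45z²
  Hence R(z) = 1 + z + 7/45z².

Need |R(x)|<1, x<0.
x=-1.78: |R|=0.2871
R=1: x+7/45x²=0 ⇒ x=−45/7=-6.4286; min R=1−1/(4·7/45)=-0.6071>−1
Confirm numerically:
  x=-5.703: |R|=0.35632 <1
  x=-5.283: |R|=0.05857 <1
  x=-3.803: |R|=0.55323 <1
  x=-3.018: |R|=0.60115 <1
  x=-6.937: |R|=1.54864 >1
  x=-6.729: |R|=1.31447 >1
Stable set (-6.4286, 0).

(-6.4286, 0).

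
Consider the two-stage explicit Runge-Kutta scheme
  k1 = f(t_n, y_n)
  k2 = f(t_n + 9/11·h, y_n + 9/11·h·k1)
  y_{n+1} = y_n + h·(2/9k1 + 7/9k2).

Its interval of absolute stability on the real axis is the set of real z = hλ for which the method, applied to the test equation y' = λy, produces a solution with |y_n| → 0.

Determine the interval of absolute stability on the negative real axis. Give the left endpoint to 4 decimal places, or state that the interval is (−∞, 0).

On y'=λy, z=hλ:
  k1=λy_n ⇒ h·k1=z·y_n;  k2=λ(1+9/11z)y_n ⇒ h·k2=z(1+9/11z)y_n
  y_{n+1}/y_n = 1 + 2/9z + 7/9z(1+9/11z) = 1 + z + 7/11z²
  ⇒ R(z) = 1 + z + 7/11z².

Need |R(x)|<1, x<0.
x=-0.93: |R|=0.6204
R=1: x+7/11x²=0 ⇒ x=−11/7=-1.5714; min R=1−1/(4·7/11)=0.6071>−1
Confirm numerically:
  x=-1.138: |R|=0.68612 <1
  x=-1.023: |R|=0.64297 <1
  x=-0.817: |R|=0.60777 <1
  x=-2.089: |R|=1.68804 >1
  x=-1.891: |R|=1.38456 >1
Interval (-1.5714, 0).

(-1.5714, 0).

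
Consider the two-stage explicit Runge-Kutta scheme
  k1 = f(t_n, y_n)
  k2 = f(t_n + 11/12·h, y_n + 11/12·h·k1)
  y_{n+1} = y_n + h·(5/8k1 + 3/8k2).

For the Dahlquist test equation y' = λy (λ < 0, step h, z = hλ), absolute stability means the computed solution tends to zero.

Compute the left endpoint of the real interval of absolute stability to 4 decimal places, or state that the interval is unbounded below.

Set f=λy, z=hλ:
  k1=λy_n ⇒ h·k1=z·y_n;  k2=λ(1+11/12z)y_n ⇒ h·k2=z(1+11/12z)y_n
  y_{n+1}/y_n = 1 + 5/8z + 3/8z(1+11/12z) = 1 + z + 11/32z²
  ⇒ R(z) = 1 + z + 11/32z².

Boundary: |R(x)|=1, x<0.
x=-0.33: |R|=0.7074
R=1: x+11/32x²=0 ⇒ x=−32/11=-2.9091; min R=1−1/(4·11/32)=0.2727>−1
Confirm numerically:
  x=-2.508: |R|=0.65421 <1
  x=-1.703: |R|=0.29395 <1
  x=-1.593: |R|=0.27932 <1
  x=-1.516: |R|=0.27403 <1
  x=-3.198: |R|=1.31760 >1
  x=-3.051: |R|=1.14883 >1
Stable set (-2.9091, 0).

z* = -2.9091.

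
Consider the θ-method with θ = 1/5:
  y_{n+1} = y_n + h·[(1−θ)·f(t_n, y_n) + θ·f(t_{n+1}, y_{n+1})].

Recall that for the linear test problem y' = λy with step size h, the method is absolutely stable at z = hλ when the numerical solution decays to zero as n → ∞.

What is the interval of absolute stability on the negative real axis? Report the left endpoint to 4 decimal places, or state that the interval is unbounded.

(-3.3333, 0).

Test eqn y'=λy, z=hλ:
  y_{n+1} = y_n + z·[4/5·y_n + 1/5·y_{n+1}] ⇒ (1 − 1/5z)y_{n+1} = (1 + 4/5z)y_n
  ⇒ R(z) = (1 + 4/5z)/(1 − 1/5z).

Need |R(x)|<1, x<0.
x=-0.74: |R|=0.3554
R=−1: 1+4/5x = −1+1/5x ⇒ -3/5x=2 ⇒ x=2/(-3/5)=-3.3333
Confirm numerically:
  x=-2.624: |R|=0.72088 <1
  x=-2.111: |R|=0.48432 <1
  x=-1.604: |R|=0.21442 <1
  x=-1.364: |R|=0.07165 <1
  x=-3.819: |R|=1.16521 >1
  x=-3.572: |R|=1.08353 >1
  x=-3.412: |R|=1.02806 >1
So |R|<1 on (-3.3333, 0).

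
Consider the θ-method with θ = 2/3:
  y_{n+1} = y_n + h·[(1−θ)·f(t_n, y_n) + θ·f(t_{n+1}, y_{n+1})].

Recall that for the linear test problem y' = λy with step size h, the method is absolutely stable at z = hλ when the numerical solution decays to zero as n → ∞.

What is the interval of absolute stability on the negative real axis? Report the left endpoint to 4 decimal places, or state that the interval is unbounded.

With y'=λy (z=hλ):
  y_{n+1} = y_n + z·[1/3·y_n + 2/3·y_{n+1}] ⇒ (1 − 2/3z)y_{n+1} = (1 + 1/3z)y_n
  so R(z) = (1 + 1/3z)/(1 − 2/3z).

Find x<0 with |R(x)|<1.
x=-0.59: |R|=0.5766
x=-2: |R|=0.1429
x=-10: |R|=0.3043
x=-100: |R|=0.4778
θ=2/3≥1/2 ⇒ |1+1/3x|<|1−2/3x| ∀x<0 ⇒ stable on all of ℝ⁻.

unbounded; (−∞, 0).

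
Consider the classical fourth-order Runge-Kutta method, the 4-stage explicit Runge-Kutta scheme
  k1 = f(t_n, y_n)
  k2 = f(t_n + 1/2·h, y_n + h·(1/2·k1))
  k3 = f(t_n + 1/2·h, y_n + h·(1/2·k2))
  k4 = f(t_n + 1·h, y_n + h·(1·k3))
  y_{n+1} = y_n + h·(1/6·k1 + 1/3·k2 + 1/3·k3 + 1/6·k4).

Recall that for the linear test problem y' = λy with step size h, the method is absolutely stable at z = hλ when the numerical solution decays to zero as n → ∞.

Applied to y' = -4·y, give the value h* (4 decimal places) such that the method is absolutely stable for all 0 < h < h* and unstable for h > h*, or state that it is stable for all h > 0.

(-2.7853,0); λ=-4 ⇒ h* = 0.6963.

Test eqn y'=λy, z=hλ:
  order 4, 4-stage ⇒ R(z)=1+z+z^2/2+z^3/6+z^4/24
  (e.g. R(-0.96)=0.38873, |R|=0.38873)

Find x<0 with |R(x)|<1.
x=-0.96: |R|=0.3887
|R(-2.62)|=0.7781 |R(-1.36)|=0.2881 |R(-1.15)|=0.3306
Bisect:
  x_lo=-3.1927 |R|=1.8092  x_hi=-0.1122 |R|=0.8939
  mid=-1.65242 |R|=0.27149 →hi
  mid=-2.42255 |R|=0.57736 →hi
  mid=-2.80762 |R|=1.03418 →lo
  mid=-2.61509 |R|=0.77227 →hi
  mid=-2.71135 |R|=0.89412 →hi
  mid=-2.75948 |R|=0.96178 →hi
  mid=-2.78355 |R|=0.99738 →hi
  ...
  [-2.78543,-2.78524] ⇒ x*=-2.7853
So |R|<1 on (-2.7853, 0).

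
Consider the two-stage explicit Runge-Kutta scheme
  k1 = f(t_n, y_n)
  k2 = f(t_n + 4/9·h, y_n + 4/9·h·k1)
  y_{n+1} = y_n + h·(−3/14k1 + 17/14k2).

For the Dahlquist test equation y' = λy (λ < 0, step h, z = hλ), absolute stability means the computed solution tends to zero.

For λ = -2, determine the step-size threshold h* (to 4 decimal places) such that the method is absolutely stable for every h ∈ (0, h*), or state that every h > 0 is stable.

(-1.8529,0); λ=-2 ⇒ h* = (63/34)/2 = 0.9265.

On y'=λy, z=hλ:
  k1=λy_n ⇒ h·k1=z·y_n;  k2=λ(1+4/9z)y_n ⇒ h·k2=z(1+4/9z)y_n
  y_{n+1}/y_n = 1 − 3/14z + 17/14z(1+4/9z) = 1 + z + 34/63z²
  R(z) = 1 + z + 34/63z².

Find x<0 with |R(x)|<1.
x=-1.68: |R|=0.8432
R=1: x+34/63x²=0 ⇒ x=−63/34=-1.8529; min R=1−1/(4·34/63)=0.5368>−1
Confirm numerically:
  x=-1.716: |R|=0.87318 <1
  x=-1.430: |R|=0.67360 <1
  x=-1.239: |R|=0.58948 <1
  x=-0.780: |R|=0.54834 <1
  x=-2.113: |R|=1.29656 >1
  x=-1.981: |R|=1.13691 >1
  x=-1.929: |R|=1.07918 >1
Stable set (-1.8529, 0).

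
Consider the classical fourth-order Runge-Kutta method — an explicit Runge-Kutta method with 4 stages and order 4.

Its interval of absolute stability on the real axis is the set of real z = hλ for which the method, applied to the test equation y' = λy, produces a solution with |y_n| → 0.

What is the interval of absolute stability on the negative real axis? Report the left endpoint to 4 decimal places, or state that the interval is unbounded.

With y'=λy (z=hλ):
  order 4, 4-stage ⇒ R(z)=1+z+z^2/2+z^3/6+z^4/24
  (e.g. R(-1.77)=0.28121, |R|=0.28121)

Solve |R(x)|<1 on ℝ⁻.
x=-1.77: |R|=0.2812
|R(-3.02)|=1.4155 |R(-2.66)|=0.8270 |R(-1.76)|=0.2800
Bisect:
  x_lo=-3.3118 |R|=2.1307  x_hi=-0.1583 |R|=0.8536
  mid=-1.73507 |R|=0.27722 →hi
  mid=-2.52345 |R|=0.67185 →hi
  mid=-2.91764 |R|=1.21858 →lo
  mid=-2.72055 |R|=0.90669 →hi
  mid=-2.81909 |R|=1.05217 →lo
  mid=-2.76982 |R|=0.97692 →hi
  mid=-2.79446 |R|=1.01390 →lo
  mid=-2.78214 |R|=0.99525 →hi
  mid=-2.78830 |R|=1.00454 →lo
  ...
  [-2.78541,-2.78522] ⇒ x*=-2.7853
Stable set (-2.7853, 0).

z∈(-2.7853,0).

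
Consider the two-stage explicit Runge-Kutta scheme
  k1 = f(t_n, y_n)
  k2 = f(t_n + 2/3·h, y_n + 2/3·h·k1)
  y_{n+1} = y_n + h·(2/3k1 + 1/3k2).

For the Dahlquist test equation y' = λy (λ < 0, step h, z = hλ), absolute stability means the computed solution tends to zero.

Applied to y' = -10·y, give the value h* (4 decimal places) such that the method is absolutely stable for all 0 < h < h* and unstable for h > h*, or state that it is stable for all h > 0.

With y'=λy (z=hλ):
  k1=λy_n ⇒ h·k1=z·y_n;  k2=λ(1+2/3z)y_n ⇒ h·k2=z(1+2/3z)y_n
  y_{n+1}/y_n = 1 + 2/3z + 1/3z(1+2/3z) = 1 + z + 2/9z²
  R(z) = 1 + z + 2/9z².

Find x<0 with |R(x)|<1.
x=-0.81: |R|=0.3358
R=1: x+2/9x²=0 ⇒ x=−9/2=-4.5000; min R=1−1/(4·2/9)=-0.1250>−1
Confirm numerically:
  x=-4.418: |R|=0.91949 <1
  x=-3.333: |R|=0.13564 <1
  x=-3.284: |R|=0.11259 <1
  x=-3.083: |R|=0.02920 <1
  x=-4.764: |R|=1.27949 >1
  x=-4.724: |R|=1.23515 >1
So |R|<1 on (-4.5000, 0).

(-4.5000,0); λ=-10 ⇒ h* = (9/2)/10 = 0.4500.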